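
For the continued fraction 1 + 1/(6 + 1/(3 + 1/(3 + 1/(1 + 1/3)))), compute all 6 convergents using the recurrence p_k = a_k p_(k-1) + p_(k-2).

1/1, 7/6, 22/19, 73/63, 95/82, 358/309

Using the convergent recurrence p_i = a_i*p_{i-1} + p_{i-2}, q_i = a_i*q_{i-1} + q_{i-2} with p_{-2}=0, p_{-1}=1, q_{-2}=1, q_{-1}=0:
  i=0: a_0=1, p_0 = 1*1 + 0 = 1, q_0 = 1*0 + 1 = 1.
  i=1: a_1=6, p_1 = 6*1 + 1 = 7, q_1 = 6*1 + 0 = 6.
  i=2: a_2=3, p_2 = 3*7 + 1 = 22, q_2 = 3*6 + 1 = 19.
  i=3: a_3=3, p_3 = 3*22 + 7 = 73, q_3 = 3*19 + 6 = 63.
  i=4: a_4=1, p_4 = 1*73 + 22 = 95, q_4 = 1*63 + 19 = 82.
  i=5: a_5=3, p_5 = 3*95 + 73 = 358, q_5 = 3*82 + 63 = 309.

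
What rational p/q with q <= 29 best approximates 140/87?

37/23

Expand x = 140/87 as a continued fraction with the Euclidean algorithm:
  140 = 1*87 + 53, so a_0 = 1.
  87 = 1*53 + 34, so a_1 = 1.
  53 = 1*34 + 19, so a_2 = 1.
  34 = 1*19 + 15, so a_3 = 1.
  19 = 1*15 + 4, so a_4 = 1.
  15 = 3*4 + 3, so a_5 = 3.
  4 = 1*3 + 1, so a_6 = 1.
  3 = 3*1 + 0, so a_7 = 3.
so x = [1; 1, 1, 1, 1, 3, 1, 3].
Convergents (p_i = a_i*p_{i-1} + p_{i-2}, q_i = a_i*q_{i-1} + q_{i-2} with p_{-2}=0, p_{-1}=1, q_{-2}=1, q_{-1}=0), until the denominator exceeds 29:
  i=0: a_0=1, p_0 = 1*1 + 0 = 1, q_0 = 1*0 + 1 = 1.
  i=1: a_1=1, p_1 = 1*1 + 1 = 2, q_1 = 1*1 + 0 = 1.
  i=2: a_2=1, p_2 = 1*2 + 1 = 3, q_2 = 1*1 + 1 = 2.
  i=3: a_3=1, p_3 = 1*3 + 2 = 5, q_3 = 1*2 + 1 = 3.
  i=4: a_4=1, p_4 = 1*5 + 3 = 8, q_4 = 1*3 + 2 = 5.
  i=5: a_5=3, p_5 = 3*8 + 5 = 29, q_5 = 3*5 + 3 = 18.
  i=6: a_6=1, p_6 = 1*29 + 8 = 37, q_6 = 1*18 + 5 = 23.
  i=7: a_7=3, p_7 = 3*37 + 29 = 140, q_7 = 3*23 + 18 = 87.
q_7 = 87 > 29, so the last convergent with denominator <= 29 is p_6/q_6 = 37/23.
The closest fraction with denominator <= 29 is either p_6/q_6 or the intermediate fraction (k*p_6 + p_5)/(k*q_6 + q_5) with the largest k >= 1 whose denominator stays <= 29; these approach x as k grows, and every other convergent or intermediate fraction in range is farther away.
Largest k: floor((29 - q_5)/q_6) = floor((29 - 18)/23) = 0.
Since k = 0, no intermediate fraction beyond p_6/q_6 has denominator <= 29, so the convergent 37/23 is the closest (its error is |140*23 - 37*87|/(87*23) = 1/2001).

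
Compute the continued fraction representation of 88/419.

[0; 4, 1, 3, 5, 4]

Run the Euclidean algorithm on 88 and 419; the successive quotients are the partial quotients a_0, a_1, ... (each step inverts the fractional part left over by the previous one):
  88 = 0*419 + 88, so a_0 = 0.
  419 = 4*88 + 67, so a_1 = 4.
  88 = 1*67 + 21, so a_2 = 1.
  67 = 3*21 + 4, so a_3 = 3.
  21 = 5*4 + 1, so a_4 = 5.
  4 = 4*1 + 0, so a_5 = 4.
The remainder reaches 0 after 6 divisions, so the expansion has 6 partial quotients, read off in order.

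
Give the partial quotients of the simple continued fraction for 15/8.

[1; 1, 7]

Run the Euclidean algorithm on 15 and 8; the successive quotients are the partial quotients a_0, a_1, ... (each step inverts the fractional part left over by the previous one):
  15 = 1*8 + 7, so a_0 = 1.
  8 = 1*7 + 1, so a_1 = 1.
  7 = 7*1 + 0, so a_2 = 7.
The remainder reaches 0 after 3 divisions, so the expansion has 3 partial quotients, read off in order.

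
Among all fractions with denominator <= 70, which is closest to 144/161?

Expand x = 144/161 as a continued fraction with the Euclidean algorithm:
  144 = 0*161 + 144, so a_0 = 0.
  161 = 1*144 + 17, so a_1 = 1.
  144 = 8*17 + 8, so a_2 = 8.
  17 = 2*8 + 1, so a_3 = 2.
  8 = 8*1 + 0, so a_4 = 8.
so x = [0; 1, 8, 2, 8].
Convergents (p_i = a_i*p_{i-1} + p_{i-2}, q_i = a_i*q_{i-1} + q_{i-2} with p_{-2}=0, p_{-1}=1, q_{-2}=1, q_{-1}=0), until the denominator exceeds 70:
  i=0: a_0=0, p_0 = 0*1 + 0 = 0, q_0 = 0*0 + 1 = 1.
  i=1: a_1=1, p_1 = 1*0 + 1 = 1, q_1 = 1*1 + 0 = 1.
  i=2: a_2=8, p_2 = 8*1 + 0 = 8, q_2 = 8*1 + 1 = 9.
  i=3: a_3=2, p_3 = 2*8 + 1 = 17, q_3 = 2*9 + 1 = 19.
  i=4: a_4=8, p_4 = 8*17 + 8 = 144, q_4 = 8*19 + 9 = 161.
q_4 = 161 > 70, so the last convergent with denominator <= 70 is p_3/q_3 = 17/19.
The closest fraction with denominator <= 70 is either p_3/q_3 or the intermediate fraction (k*p_3 + p_2)/(k*q_3 + q_2) with the largest k >= 1 whose denominator stays <= 70; these approach x as k grows, and every other convergent or intermediate fraction in range is farther away.
Largest k: floor((70 - q_2)/q_3) = floor((70 - 9)/19) = 3.
That gives (3*17 + 8)/(3*19 + 9) = 59/66.
Compare the errors: |x - 17/19| = |144*19 - 17*161|/(161*19) = 1/3059, and |x - 59/66| = |144*66 - 59*161|/(161*66) = 5/10626.
Cross-multiplying, 1*10626 = 10626 < 15295 = 5*3059, so 1/3059 is smaller: the convergent 17/19 is closer to x than 59/66.

17/19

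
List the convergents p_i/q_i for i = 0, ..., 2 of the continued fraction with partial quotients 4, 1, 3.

Using the convergent recurrence p_i = a_i*p_{i-1} + p_{i-2}, q_i = a_i*q_{i-1} + q_{i-2} with p_{-2}=0, p_{-1}=1, q_{-2}=1, q_{-1}=0:
  i=0: a_0=4, p_0 = 4*1 + 0 = 4, q_0 = 4*0 + 1 = 1.
  i=1: a_1=1, p_1 = 1*4 + 1 = 5, q_1 = 1*1 + 0 = 1.
  i=2: a_2=3, p_2 = 3*5 + 4 = 19, q_2 = 3*1 + 1 = 4.

4/1, 5/1, 19/4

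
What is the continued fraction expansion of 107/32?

[3; 2, 1, 10]

Run the Euclidean algorithm on 107 and 32; the successive quotients are the partial quotients a_0, a_1, ... (each step inverts the fractional part left over by the previous one):
  107 = 3*32 + 11, so a_0 = 3.
  32 = 2*11 + 10, so a_1 = 2.
  11 = 1*10 + 1, so a_2 = 1.
  10 = 10*1 + 0, so a_3 = 10.
The remainder reaches 0 after 4 divisions, so the expansion has 4 partial quotients, read off in order.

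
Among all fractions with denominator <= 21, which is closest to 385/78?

Expand x = 385/78 as a continued fraction with the Euclidean algorithm:
  385 = 4*78 + 73, so a_0 = 4.
  78 = 1*73 + 5, so a_1 = 1.
  73 = 14*5 + 3, so a_2 = 14.
  5 = 1*3 + 2, so a_3 = 1.
  3 = 1*2 + 1, so a_4 = 1.
  2 = 2*1 + 0, so a_5 = 2.
so x = [4; 1, 14, 1, 1, 2].
Convergents (p_i = a_i*p_{i-1} + p_{i-2}, q_i = a_i*q_{i-1} + q_{i-2} with p_{-2}=0, p_{-1}=1, q_{-2}=1, q_{-1}=0), until the denominator exceeds 21:
  i=0: a_0=4, p_0 = 4*1 + 0 = 4, q_0 = 4*0 + 1 = 1.
  i=1: a_1=1, p_1 = 1*4 + 1 = 5, q_1 = 1*1 + 0 = 1.
  i=2: a_2=14, p_2 = 14*5 + 4 = 74, q_2 = 14*1 + 1 = 15.
  i=3: a_3=1, p_3 = 1*74 + 5 = 79, q_3 = 1*15 + 1 = 16.
  i=4: a_4=1, p_4 = 1*79 + 74 = 153, q_4 = 1*16 + 15 = 31.
q_4 = 31 > 21, so the last convergent with denominator <= 21 is p_3/q_3 = 79/16.
The closest fraction with denominator <= 21 is either p_3/q_3 or the intermediate fraction (k*p_3 + p_2)/(k*q_3 + q_2) with the largest k >= 1 whose denominator stays <= 21; these approach x as k grows, and every other convergent or intermediate fraction in range is farther away.
Largest k: floor((21 - q_2)/q_3) = floor((21 - 15)/16) = 0.
Since k = 0, no intermediate fraction beyond p_3/q_3 has denominator <= 21, so the convergent 79/16 is the closest (its error is |385*16 - 79*78|/(78*16) = 2/1248).

79/16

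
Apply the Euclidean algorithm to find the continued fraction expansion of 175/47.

[3; 1, 2, 1, 1, 1, 1, 2]

Run the Euclidean algorithm on 175 and 47; the successive quotients are the partial quotients a_0, a_1, ... (each step inverts the fractional part left over by the previous one):
  175 = 3*47 + 34, so a_0 = 3.
  47 = 1*34 + 13, so a_1 = 1.
  34 = 2*13 + 8, so a_2 = 2.
  13 = 1*8 + 5, so a_3 = 1.
  8 = 1*5 + 3, so a_4 = 1.
  5 = 1*3 + 2, so a_5 = 1.
  3 = 1*2 + 1, so a_6 = 1.
  2 = 2*1 + 0, so a_7 = 2.
The remainder reaches 0 after 8 divisions, so the expansion has 8 partial quotients, read off in order.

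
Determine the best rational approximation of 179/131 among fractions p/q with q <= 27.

Expand x = 179/131 as a continued fraction with the Euclidean algorithm:
  179 = 1*131 + 48, so a_0 = 1.
  131 = 2*48 + 35, so a_1 = 2.
  48 = 1*35 + 13, so a_2 = 1.
  35 = 2*13 + 9, so a_3 = 2.
  13 = 1*9 + 4, so a_4 = 1.
  9 = 2*4 + 1, so a_5 = 2.
  4 = 4*1 + 0, so a_6 = 4.
so x = [1; 2, 1, 2, 1, 2, 4].
Convergents (p_i = a_i*p_{i-1} + p_{i-2}, q_i = a_i*q_{i-1} + q_{i-2} with p_{-2}=0, p_{-1}=1, q_{-2}=1, q_{-1}=0), until the denominator exceeds 27:
  i=0: a_0=1, p_0 = 1*1 + 0 = 1, q_0 = 1*0 + 1 = 1.
  i=1: a_1=2, p_1 = 2*1 + 1 = 3, q_1 = 2*1 + 0 = 2.
  i=2: a_2=1, p_2 = 1*3 + 1 = 4, q_2 = 1*2 + 1 = 3.
  i=3: a_3=2, p_3 = 2*4 + 3 = 11, q_3 = 2*3 + 2 = 8.
  i=4: a_4=1, p_4 = 1*11 + 4 = 15, q_4 = 1*8 + 3 = 11.
  i=5: a_5=2, p_5 = 2*15 + 11 = 41, q_5 = 2*11 + 8 = 30.
q_5 = 30 > 27, so the last convergent with denominator <= 27 is p_4/q_4 = 15/11.
The closest fraction with denominator <= 27 is either p_4/q_4 or the intermediate fraction (k*p_4 + p_3)/(k*q_4 + q_3) with the largest k >= 1 whose denominator stays <= 27; these approach x as k grows, and every other convergent or intermediate fraction in range is farther away.
Largest k: floor((27 - q_3)/q_4) = floor((27 - 8)/11) = 1.
That gives (1*15 + 11)/(1*11 + 8) = 26/19.
Compare the errors: |x - 15/11| = |179*11 - 15*131|/(131*11) = 4/1441, and |x - 26/19| = |179*19 - 26*131|/(131*19) = 5/2489.
Cross-multiplying, 5*1441 = 7205 < 9956 = 4*2489, so 5/2489 is smaller: the intermediate fraction 26/19 is closer to x than 15/11.

26/19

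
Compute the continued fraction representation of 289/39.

Run the Euclidean algorithm on 289 and 39; the successive quotients are the partial quotients a_0, a_1, ... (each step inverts the fractional part left over by the previous one):
  289 = 7*39 + 16, so a_0 = 7.
  39 = 2*16 + 7, so a_1 = 2.
  16 = 2*7 + 2, so a_2 = 2.
  7 = 3*2 + 1, so a_3 = 3.
  2 = 2*1 + 0, so a_4 = 2.
The remainder reaches 0 after 5 divisions, so the expansion has 5 partial quotients, read off in order.

[7; 2, 2, 3, 2]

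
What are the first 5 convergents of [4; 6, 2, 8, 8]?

4/1, 25/6, 54/13, 457/110, 3710/893

Using the convergent recurrence p_i = a_i*p_{i-1} + p_{i-2}, q_i = a_i*q_{i-1} + q_{i-2} with p_{-2}=0, p_{-1}=1, q_{-2}=1, q_{-1}=0:
  i=0: a_0=4, p_0 = 4*1 + 0 = 4, q_0 = 4*0 + 1 = 1.
  i=1: a_1=6, p_1 = 6*4 + 1 = 25, q_1 = 6*1 + 0 = 6.
  i=2: a_2=2, p_2 = 2*25 + 4 = 54, q_2 = 2*6 + 1 = 13.
  i=3: a_3=8, p_3 = 8*54 + 25 = 457, q_3 = 8*13 + 6 = 110.
  i=4: a_4=8, p_4 = 8*457 + 54 = 3710, q_4 = 8*110 + 13 = 893.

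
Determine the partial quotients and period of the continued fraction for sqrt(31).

Write x_i = (sqrt(31) + m_i)/d_i with (m_0, d_0) = (0, 1). a_0 = floor(sqrt(31)) = 5, since 5^2 = 25 <= 31 < 36 = 6^2.
Iterate m_{i+1} = d_i*a_i - m_i, d_{i+1} = (31 - m_{i+1}^2)/d_i, a_{i+1} = floor((a_0 + m_{i+1})/d_{i+1}):
  m_1 = 1*5 - 0 = 5, d_1 = (31 - 5^2)/1 = 6/1 = 6, a_1 = floor((5 + 5)/6) = 1.
  m_2 = 6*1 - 5 = 1, d_2 = (31 - 1^2)/6 = 30/6 = 5, a_2 = floor((5 + 1)/5) = 1.
  m_3 = 5*1 - 1 = 4, d_3 = (31 - 4^2)/5 = 15/5 = 3, a_3 = floor((5 + 4)/3) = 3.
  m_4 = 3*3 - 4 = 5, d_4 = (31 - 5^2)/3 = 6/3 = 2, a_4 = floor((5 + 5)/2) = 5.
  m_5 = 2*5 - 5 = 5, d_5 = (31 - 5^2)/2 = 6/2 = 3, a_5 = floor((5 + 5)/3) = 3.
  m_6 = 3*3 - 5 = 4, d_6 = (31 - 4^2)/3 = 15/3 = 5, a_6 = floor((5 + 4)/5) = 1.
  m_7 = 5*1 - 4 = 1, d_7 = (31 - 1^2)/5 = 30/5 = 6, a_7 = floor((5 + 1)/6) = 1.
  m_8 = 6*1 - 1 = 5, d_8 = (31 - 5^2)/6 = 6/6 = 1, a_8 = floor((5 + 5)/1) = 10.
  m_9 = 1*10 - 5 = 5, d_9 = (31 - 5^2)/1 = 6/1 = 6: (m_9, d_9) = (m_1, d_1) = (5, 6), so from here the quotients repeat a_1, ..., a_8; the period length is 8.
Hence the expansion of sqrt(31) is a_0 = 5 followed by the repeating block 1, 1, 3, 5, 3, 1, 1, 10 (period 8).

[5; (1, 1, 3, 5, 3, 1, 1, 10)]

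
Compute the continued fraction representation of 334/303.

Run the Euclidean algorithm on 334 and 303; the successive quotients are the partial quotients a_0, a_1, ... (each step inverts the fractional part left over by the previous one):
  334 = 1*303 + 31, so a_0 = 1.
  303 = 9*31 + 24, so a_1 = 9.
  31 = 1*24 + 7, so a_2 = 1.
  24 = 3*7 + 3, so a_3 = 3.
  7 = 2*3 + 1, so a_4 = 2.
  3 = 3*1 + 0, so a_5 = 3.
The remainder reaches 0 after 6 divisions, so the expansion has 6 partial quotients, read off in order.

[1; 9, 1, 3, 2, 3]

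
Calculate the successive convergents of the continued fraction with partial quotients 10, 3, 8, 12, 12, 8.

10/1, 31/3, 258/25, 3127/303, 37782/3661, 305383/29591

Using the convergent recurrence p_i = a_i*p_{i-1} + p_{i-2}, q_i = a_i*q_{i-1} + q_{i-2} with p_{-2}=0, p_{-1}=1, q_{-2}=1, q_{-1}=0:
  i=0: a_0=10, p_0 = 10*1 + 0 = 10, q_0 = 10*0 + 1 = 1.
  i=1: a_1=3, p_1 = 3*10 + 1 = 31, q_1 = 3*1 + 0 = 3.
  i=2: a_2=8, p_2 = 8*31 + 10 = 258, q_2 = 8*3 + 1 = 25.
  i=3: a_3=12, p_3 = 12*258 + 31 = 3127, q_3 = 12*25 + 3 = 303.
  i=4: a_4=12, p_4 = 12*3127 + 258 = 37782, q_4 = 12*303 + 25 = 3661.
  i=5: a_5=8, p_5 = 8*37782 + 3127 = 305383, q_5 = 8*3661 + 303 = 29591.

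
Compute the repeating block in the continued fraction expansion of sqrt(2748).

Write x_i = (sqrt(2748) + m_i)/d_i with (m_0, d_0) = (0, 1). a_0 = floor(sqrt(2748)) = 52, since 52^2 = 2704 <= 2748 < 2809 = 53^2.
Iterate m_{i+1} = d_i*a_i - m_i, d_{i+1} = (2748 - m_{i+1}^2)/d_i, a_{i+1} = floor((a_0 + m_{i+1})/d_{i+1}):
  m_1 = 1*52 - 0 = 52, d_1 = (2748 - 52^2)/1 = 44/1 = 44, a_1 = floor((52 + 52)/44) = 2.
  m_2 = 44*2 - 52 = 36, d_2 = (2748 - 36^2)/44 = 1452/44 = 33, a_2 = floor((52 + 36)/33) = 2.
  m_3 = 33*2 - 36 = 30, d_3 = (2748 - 30^2)/33 = 1848/33 = 56, a_3 = floor((52 + 30)/56) = 1.
  m_4 = 56*1 - 30 = 26, d_4 = (2748 - 26^2)/56 = 2072/56 = 37, a_4 = floor((52 + 26)/37) = 2.
  m_5 = 37*2 - 26 = 48, d_5 = (2748 - 48^2)/37 = 444/37 = 12, a_5 = floor((52 + 48)/12) = 8.
  m_6 = 12*8 - 48 = 48, d_6 = (2748 - 48^2)/12 = 444/12 = 37, a_6 = floor((52 + 48)/37) = 2.
  m_7 = 37*2 - 48 = 26, d_7 = (2748 - 26^2)/37 = 2072/37 = 56, a_7 = floor((52 + 26)/56) = 1.
  m_8 = 56*1 - 26 = 30, d_8 = (2748 - 30^2)/56 = 1848/56 = 33, a_8 = floor((52 + 30)/33) = 2.
  m_9 = 33*2 - 30 = 36, d_9 = (2748 - 36^2)/33 = 1452/33 = 44, a_9 = floor((52 + 36)/44) = 2.
  m_10 = 44*2 - 36 = 52, d_10 = (2748 - 52^2)/44 = 44/44 = 1, a_10 = floor((52 + 52)/1) = 104.
  m_11 = 1*104 - 52 = 52, d_11 = (2748 - 52^2)/1 = 44/1 = 44: (m_11, d_11) = (m_1, d_1) = (52, 44), so from here the quotients repeat a_1, ..., a_10; the period length is 10.
Hence the expansion of sqrt(2748) is a_0 = 52 followed by the repeating block 2, 2, 1, 2, 8, 2, 1, 2, 2, 104 (period 10).

[52; (2, 2, 1, 2, 8, 2, 1, 2, 2, 104)]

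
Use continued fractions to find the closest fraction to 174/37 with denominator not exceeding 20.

47/10

Expand x = 174/37 as a continued fraction with the Euclidean algorithm:
  174 = 4*37 + 26, so a_0 = 4.
  37 = 1*26 + 11, so a_1 = 1.
  26 = 2*11 + 4, so a_2 = 2.
  11 = 2*4 + 3, so a_3 = 2.
  4 = 1*3 + 1, so a_4 = 1.
  3 = 3*1 + 0, so a_5 = 3.
so x = [4; 1, 2, 2, 1, 3].
Convergents (p_i = a_i*p_{i-1} + p_{i-2}, q_i = a_i*q_{i-1} + q_{i-2} with p_{-2}=0, p_{-1}=1, q_{-2}=1, q_{-1}=0), until the denominator exceeds 20:
  i=0: a_0=4, p_0 = 4*1 + 0 = 4, q_0 = 4*0 + 1 = 1.
  i=1: a_1=1, p_1 = 1*4 + 1 = 5, q_1 = 1*1 + 0 = 1.
  i=2: a_2=2, p_2 = 2*5 + 4 = 14, q_2 = 2*1 + 1 = 3.
  i=3: a_3=2, p_3 = 2*14 + 5 = 33, q_3 = 2*3 + 1 = 7.
  i=4: a_4=1, p_4 = 1*33 + 14 = 47, q_4 = 1*7 + 3 = 10.
  i=5: a_5=3, p_5 = 3*47 + 33 = 174, q_5 = 3*10 + 7 = 37.
q_5 = 37 > 20, so the last convergent with denominator <= 20 is p_4/q_4 = 47/10.
The closest fraction with denominator <= 20 is either p_4/q_4 or the intermediate fraction (k*p_4 + p_3)/(k*q_4 + q_3) with the largest k >= 1 whose denominator stays <= 20; these approach x as k grows, and every other convergent or intermediate fraction in range is farther away.
Largest k: floor((20 - q_3)/q_4) = floor((20 - 7)/10) = 1.
That gives (1*47 + 33)/(1*10 + 7) = 80/17.
Compare the errors: |x - 47/10| = |174*10 - 47*37|/(37*10) = 1/370, and |x - 80/17| = |174*17 - 80*37|/(37*17) = 2/629.
Cross-multiplying, 1*629 = 629 < 740 = 2*370, so 1/370 is smaller: the convergent 47/10 is closer to x than 80/17.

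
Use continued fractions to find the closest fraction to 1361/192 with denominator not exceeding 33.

Expand x = 1361/192 as a continued fraction with the Euclidean algorithm:
  1361 = 7*192 + 17, so a_0 = 7.
  192 = 11*17 + 5, so a_1 = 11.
  17 = 3*5 + 2, so a_2 = 3.
  5 = 2*2 + 1, so a_3 = 2.
  2 = 2*1 + 0, so a_4 = 2.
so x = [7; 11, 3, 2, 2].
Convergents (p_i = a_i*p_{i-1} + p_{i-2}, q_i = a_i*q_{i-1} + q_{i-2} with p_{-2}=0, p_{-1}=1, q_{-2}=1, q_{-1}=0), until the denominator exceeds 33:
  i=0: a_0=7, p_0 = 7*1 + 0 = 7, q_0 = 7*0 + 1 = 1.
  i=1: a_1=11, p_1 = 11*7 + 1 = 78, q_1 = 11*1 + 0 = 11.
  i=2: a_2=3, p_2 = 3*78 + 7 = 241, q_2 = 3*11 + 1 = 34.
q_2 = 34 > 33, so the last convergent with denominator <= 33 is p_1/q_1 = 78/11.
The closest fraction with denominator <= 33 is either p_1/q_1 or the intermediate fraction (k*p_1 + p_0)/(k*q_1 + q_0) with the largest k >= 1 whose denominator stays <= 33; these approach x as k grows, and every other convergent or intermediate fraction in range is farther away.
Largest k: floor((33 - q_0)/q_1) = floor((33 - 1)/11) = 2.
That gives (2*78 + 7)/(2*11 + 1) = 163/23.
Compare the errors: |x - 78/11| = |1361*11 - 78*192|/(192*11) = 5/2112, and |x - 163/23| = |1361*23 - 163*192|/(192*23) = 7/4416.
Cross-multiplying, 7*2112 = 14784 < 22080 = 5*4416, so 7/4416 is smaller: the intermediate fraction 163/23 is closer to x than 78/11.

163/23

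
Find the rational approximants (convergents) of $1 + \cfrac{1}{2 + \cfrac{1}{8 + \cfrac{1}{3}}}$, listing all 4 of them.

Using the convergent recurrence p_i = a_i*p_{i-1} + p_{i-2}, q_i = a_i*q_{i-1} + q_{i-2} with p_{-2}=0, p_{-1}=1, q_{-2}=1, q_{-1}=0:
  i=0: a_0=1, p_0 = 1*1 + 0 = 1, q_0 = 1*0 + 1 = 1.
  i=1: a_1=2, p_1 = 2*1 + 1 = 3, q_1 = 2*1 + 0 = 2.
  i=2: a_2=8, p_2 = 8*3 + 1 = 25, q_2 = 8*2 + 1 = 17.
  i=3: a_3=3, p_3 = 3*25 + 3 = 78, q_3 = 3*17 + 2 = 53.

1/1, 3/2, 25/17, 78/53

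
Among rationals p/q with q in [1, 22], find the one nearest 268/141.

Expand x = 268/141 as a continued fraction with the Euclidean algorithm:
  268 = 1*141 + 127, so a_0 = 1.
  141 = 1*127 + 14, so a_1 = 1.
  127 = 9*14 + 1, so a_2 = 9.
  14 = 14*1 + 0, so a_3 = 14.
so x = [1; 1, 9, 14].
Convergents (p_i = a_i*p_{i-1} + p_{i-2}, q_i = a_i*q_{i-1} + q_{i-2} with p_{-2}=0, p_{-1}=1, q_{-2}=1, q_{-1}=0), until the denominator exceeds 22:
  i=0: a_0=1, p_0 = 1*1 + 0 = 1, q_0 = 1*0 + 1 = 1.
  i=1: a_1=1, p_1 = 1*1 + 1 = 2, q_1 = 1*1 + 0 = 1.
  i=2: a_2=9, p_2 = 9*2 + 1 = 19, q_2 = 9*1 + 1 = 10.
  i=3: a_3=14, p_3 = 14*19 + 2 = 268, q_3 = 14*10 + 1 = 141.
q_3 = 141 > 22, so the last convergent with denominator <= 22 is p_2/q_2 = 19/10.
The closest fraction with denominator <= 22 is either p_2/q_2 or the intermediate fraction (k*p_2 + p_1)/(k*q_2 + q_1) with the largest k >= 1 whose denominator stays <= 22; these approach x as k grows, and every other convergent or intermediate fraction in range is farther away.
Largest k: floor((22 - q_1)/q_2) = floor((22 - 1)/10) = 2.
That gives (2*19 + 2)/(2*10 + 1) = 40/21.
Compare the errors: |x - 19/10| = |268*10 - 19*141|/(141*10) = 1/1410, and |x - 40/21| = |268*21 - 40*141|/(141*21) = 12/2961.
Cross-multiplying, 1*2961 = 2961 < 16920 = 12*1410, so 1/1410 is smaller: the convergent 19/10 is closer to x than 40/21.

19/10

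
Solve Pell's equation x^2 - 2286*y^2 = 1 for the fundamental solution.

First expand sqrt(2286) as a continued fraction. With x_i = (sqrt(2286) + m_i)/d_i and (m_0, d_0) = (0, 1): a_0 = floor(sqrt(2286)) = 47, since 47^2 = 2209 <= 2286 < 2304 = 48^2.
Iterate m_{i+1} = d_i*a_i - m_i, d_{i+1} = (2286 - m_{i+1}^2)/d_i, a_{i+1} = floor((a_0 + m_{i+1})/d_{i+1}):
  m_1 = 1*47 - 0 = 47, d_1 = (2286 - 47^2)/1 = 77/1 = 77, a_1 = floor((47 + 47)/77) = 1.
  m_2 = 77*1 - 47 = 30, d_2 = (2286 - 30^2)/77 = 1386/77 = 18, a_2 = floor((47 + 30)/18) = 4.
  m_3 = 18*4 - 30 = 42, d_3 = (2286 - 42^2)/18 = 522/18 = 29, a_3 = floor((47 + 42)/29) = 3.
  m_4 = 29*3 - 42 = 45, d_4 = (2286 - 45^2)/29 = 261/29 = 9, a_4 = floor((47 + 45)/9) = 10.
  m_5 = 9*10 - 45 = 45, d_5 = (2286 - 45^2)/9 = 261/9 = 29, a_5 = floor((47 + 45)/29) = 3.
  m_6 = 29*3 - 45 = 42, d_6 = (2286 - 42^2)/29 = 522/29 = 18, a_6 = floor((47 + 42)/18) = 4.
  m_7 = 18*4 - 42 = 30, d_7 = (2286 - 30^2)/18 = 1386/18 = 77, a_7 = floor((47 + 30)/77) = 1.
  m_8 = 77*1 - 30 = 47, d_8 = (2286 - 47^2)/77 = 77/77 = 1, a_8 = floor((47 + 47)/1) = 94.
  m_9 = 1*94 - 47 = 47, d_9 = (2286 - 47^2)/1 = 77/1 = 77: (m_9, d_9) = (m_1, d_1) = (47, 77), so from here the quotients repeat a_1, ..., a_8; the period length is 8.
So sqrt(2286) = [47; (1, 4, 3, 10, 3, 4, 1, 94)] with period length k = 8.
k is even, so the fundamental solution of x^2 - 2286y^2 = 1 is (p_{k-1}, q_{k-1}) = (p_7, q_7); compute convergents through index 7.
Convergents (p_i = a_i*p_{i-1} + p_{i-2}, q_i = a_i*q_{i-1} + q_{i-2} with p_{-2}=0, p_{-1}=1, q_{-2}=1, q_{-1}=0):
  i=0: a_0=47, p_0 = 47*1 + 0 = 47, q_0 = 47*0 + 1 = 1.
  i=1: a_1=1, p_1 = 1*47 + 1 = 48, q_1 = 1*1 + 0 = 1.
  i=2: a_2=4, p_2 = 4*48 + 47 = 239, q_2 = 4*1 + 1 = 5.
  i=3: a_3=3, p_3 = 3*239 + 48 = 765, q_3 = 3*5 + 1 = 16.
  i=4: a_4=10, p_4 = 10*765 + 239 = 7889, q_4 = 10*16 + 5 = 165.
  i=5: a_5=3, p_5 = 3*7889 + 765 = 24432, q_5 = 3*165 + 16 = 511.
  i=6: a_6=4, p_6 = 4*24432 + 7889 = 105617, q_6 = 4*511 + 165 = 2209.
  i=7: a_7=1, p_7 = 1*105617 + 24432 = 130049, q_7 = 1*2209 + 511 = 2720.
Check: 130049^2 - 2286*2720^2 = 16912742401 - 16912742400 = 1, so (x, y) = (130049, 2720) solves the equation, and by the theorem it is the least positive solution.

(x, y) = (130049, 2720)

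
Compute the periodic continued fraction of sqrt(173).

[13; (6, 1, 1, 6, 26)]

Write x_i = (sqrt(173) + m_i)/d_i with (m_0, d_0) = (0, 1). a_0 = floor(sqrt(173)) = 13, since 13^2 = 169 <= 173 < 196 = 14^2.
Iterate m_{i+1} = d_i*a_i - m_i, d_{i+1} = (173 - m_{i+1}^2)/d_i, a_{i+1} = floor((a_0 + m_{i+1})/d_{i+1}):
  m_1 = 1*13 - 0 = 13, d_1 = (173 - 13^2)/1 = 4/1 = 4, a_1 = floor((13 + 13)/4) = 6.
  m_2 = 4*6 - 13 = 11, d_2 = (173 - 11^2)/4 = 52/4 = 13, a_2 = floor((13 + 11)/13) = 1.
  m_3 = 13*1 - 11 = 2, d_3 = (173 - 2^2)/13 = 169/13 = 13, a_3 = floor((13 + 2)/13) = 1.
  m_4 = 13*1 - 2 = 11, d_4 = (173 - 11^2)/13 = 52/13 = 4, a_4 = floor((13 + 11)/4) = 6.
  m_5 = 4*6 - 11 = 13, d_5 = (173 - 13^2)/4 = 4/4 = 1, a_5 = floor((13 + 13)/1) = 26.
  m_6 = 1*26 - 13 = 13, d_6 = (173 - 13^2)/1 = 4/1 = 4: (m_6, d_6) = (m_1, d_1) = (13, 4), so from here the quotients repeat a_1, ..., a_5; the period length is 5.
Hence the expansion of sqrt(173) is a_0 = 13 followed by the repeating block 6, 1, 1, 6, 26 (period 5).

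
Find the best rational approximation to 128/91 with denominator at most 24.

31/22

Expand x = 128/91 as a continued fraction with the Euclidean algorithm:
  128 = 1*91 + 37, so a_0 = 1.
  91 = 2*37 + 17, so a_1 = 2.
  37 = 2*17 + 3, so a_2 = 2.
  17 = 5*3 + 2, so a_3 = 5.
  3 = 1*2 + 1, so a_4 = 1.
  2 = 2*1 + 0, so a_5 = 2.
so x = [1; 2, 2, 5, 1, 2].
Convergents (p_i = a_i*p_{i-1} + p_{i-2}, q_i = a_i*q_{i-1} + q_{i-2} with p_{-2}=0, p_{-1}=1, q_{-2}=1, q_{-1}=0), until the denominator exceeds 24:
  i=0: a_0=1, p_0 = 1*1 + 0 = 1, q_0 = 1*0 + 1 = 1.
  i=1: a_1=2, p_1 = 2*1 + 1 = 3, q_1 = 2*1 + 0 = 2.
  i=2: a_2=2, p_2 = 2*3 + 1 = 7, q_2 = 2*2 + 1 = 5.
  i=3: a_3=5, p_3 = 5*7 + 3 = 38, q_3 = 5*5 + 2 = 27.
q_3 = 27 > 24, so the last convergent with denominator <= 24 is p_2/q_2 = 7/5.
The closest fraction with denominator <= 24 is either p_2/q_2 or the intermediate fraction (k*p_2 + p_1)/(k*q_2 + q_1) with the largest k >= 1 whose denominator stays <= 24; these approach x as k grows, and every other convergent or intermediate fraction in range is farther away.
Largest k: floor((24 - q_1)/q_2) = floor((24 - 2)/5) = 4.
That gives (4*7 + 3)/(4*5 + 2) = 31/22.
Compare the errors: |x - 7/5| = |128*5 - 7*91|/(91*5) = 3/455, and |x - 31/22| = |128*22 - 31*91|/(91*22) = 5/2002.
Cross-multiplying, 5*455 = 2275 < 6006 = 3*2002, so 5/2002 is smaller: the intermediate fraction 31/22 is closer to x than 7/5.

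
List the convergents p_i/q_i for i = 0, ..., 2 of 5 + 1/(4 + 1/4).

5/1, 21/4, 89/17

Using the convergent recurrence p_i = a_i*p_{i-1} + p_{i-2}, q_i = a_i*q_{i-1} + q_{i-2} with p_{-2}=0, p_{-1}=1, q_{-2}=1, q_{-1}=0:
  i=0: a_0=5, p_0 = 5*1 + 0 = 5, q_0 = 5*0 + 1 = 1.
  i=1: a_1=4, p_1 = 4*5 + 1 = 21, q_1 = 4*1 + 0 = 4.
  i=2: a_2=4, p_2 = 4*21 + 5 = 89, q_2 = 4*4 + 1 = 17.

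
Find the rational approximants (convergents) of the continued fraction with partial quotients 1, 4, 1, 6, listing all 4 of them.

Using the convergent recurrence p_i = a_i*p_{i-1} + p_{i-2}, q_i = a_i*q_{i-1} + q_{i-2} with p_{-2}=0, p_{-1}=1, q_{-2}=1, q_{-1}=0:
  i=0: a_0=1, p_0 = 1*1 + 0 = 1, q_0 = 1*0 + 1 = 1.
  i=1: a_1=4, p_1 = 4*1 + 1 = 5, q_1 = 4*1 + 0 = 4.
  i=2: a_2=1, p_2 = 1*5 + 1 = 6, q_2 = 1*4 + 1 = 5.
  i=3: a_3=6, p_3 = 6*6 + 5 = 41, q_3 = 6*5 + 4 = 34.

1/1, 5/4, 6/5, 41/34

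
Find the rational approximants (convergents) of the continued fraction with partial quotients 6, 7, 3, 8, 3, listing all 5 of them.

6/1, 43/7, 135/22, 1123/183, 3504/571

Using the convergent recurrence p_i = a_i*p_{i-1} + p_{i-2}, q_i = a_i*q_{i-1} + q_{i-2} with p_{-2}=0, p_{-1}=1, q_{-2}=1, q_{-1}=0:
  i=0: a_0=6, p_0 = 6*1 + 0 = 6, q_0 = 6*0 + 1 = 1.
  i=1: a_1=7, p_1 = 7*6 + 1 = 43, q_1 = 7*1 + 0 = 7.
  i=2: a_2=3, p_2 = 3*43 + 6 = 135, q_2 = 3*7 + 1 = 22.
  i=3: a_3=8, p_3 = 8*135 + 43 = 1123, q_3 = 8*22 + 7 = 183.
  i=4: a_4=3, p_4 = 3*1123 + 135 = 3504, q_4 = 3*183 + 22 = 571.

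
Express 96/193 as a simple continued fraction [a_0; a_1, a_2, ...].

Run the Euclidean algorithm on 96 and 193; the successive quotients are the partial quotients a_0, a_1, ... (each step inverts the fractional part left over by the previous one):
  96 = 0*193 + 96, so a_0 = 0.
  193 = 2*96 + 1, so a_1 = 2.
  96 = 96*1 + 0, so a_2 = 96.
The remainder reaches 0 after 3 divisions, so the expansion has 3 partial quotients, read off in order.

[0; 2, 96]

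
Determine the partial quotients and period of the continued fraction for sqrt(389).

Write x_i = (sqrt(389) + m_i)/d_i with (m_0, d_0) = (0, 1). a_0 = floor(sqrt(389)) = 19, since 19^2 = 361 <= 389 < 400 = 20^2.
Iterate m_{i+1} = d_i*a_i - m_i, d_{i+1} = (389 - m_{i+1}^2)/d_i, a_{i+1} = floor((a_0 + m_{i+1})/d_{i+1}):
  m_1 = 1*19 - 0 = 19, d_1 = (389 - 19^2)/1 = 28/1 = 28, a_1 = floor((19 + 19)/28) = 1.
  m_2 = 28*1 - 19 = 9, d_2 = (389 - 9^2)/28 = 308/28 = 11, a_2 = floor((19 + 9)/11) = 2.
  m_3 = 11*2 - 9 = 13, d_3 = (389 - 13^2)/11 = 220/11 = 20, a_3 = floor((19 + 13)/20) = 1.
  m_4 = 20*1 - 13 = 7, d_4 = (389 - 7^2)/20 = 340/20 = 17, a_4 = floor((19 + 7)/17) = 1.
  m_5 = 17*1 - 7 = 10, d_5 = (389 - 10^2)/17 = 289/17 = 17, a_5 = floor((19 + 10)/17) = 1.
  m_6 = 17*1 - 10 = 7, d_6 = (389 - 7^2)/17 = 340/17 = 20, a_6 = floor((19 + 7)/20) = 1.
  m_7 = 20*1 - 7 = 13, d_7 = (389 - 13^2)/20 = 220/20 = 11, a_7 = floor((19 + 13)/11) = 2.
  m_8 = 11*2 - 13 = 9, d_8 = (389 - 9^2)/11 = 308/11 = 28, a_8 = floor((19 + 9)/28) = 1.
  m_9 = 28*1 - 9 = 19, d_9 = (389 - 19^2)/28 = 28/28 = 1, a_9 = floor((19 + 19)/1) = 38.
  m_10 = 1*38 - 19 = 19, d_10 = (389 - 19^2)/1 = 28/1 = 28: (m_10, d_10) = (m_1, d_1) = (19, 28), so from here the quotients repeat a_1, ..., a_9; the period length is 9.
Hence the expansion of sqrt(389) is a_0 = 19 followed by the repeating block 1, 2, 1, 1, 1, 1, 2, 1, 38 (period 9).

[19; (1, 2, 1, 1, 1, 1, 2, 1, 38)]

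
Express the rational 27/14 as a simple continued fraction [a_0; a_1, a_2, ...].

[1; 1, 13]

Run the Euclidean algorithm on 27 and 14; the successive quotients are the partial quotients a_0, a_1, ... (each step inverts the fractional part left over by the previous one):
  27 = 1*14 + 13, so a_0 = 1.
  14 = 1*13 + 1, so a_1 = 1.
  13 = 13*1 + 0, so a_2 = 13.
The remainder reaches 0 after 3 divisions, so the expansion has 3 partial quotients, read off in order.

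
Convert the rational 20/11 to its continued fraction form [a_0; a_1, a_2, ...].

[1; 1, 4, 2]

Run the Euclidean algorithm on 20 and 11; the successive quotients are the partial quotients a_0, a_1, ... (each step inverts the fractional part left over by the previous one):
  20 = 1*11 + 9, so a_0 = 1.
  11 = 1*9 + 2, so a_1 = 1.
  9 = 4*2 + 1, so a_2 = 4.
  2 = 2*1 + 0, so a_3 = 2.
The remainder reaches 0 after 4 divisions, so the expansion has 4 partial quotients, read off in order.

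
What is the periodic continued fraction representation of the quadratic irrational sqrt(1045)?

Write x_i = (sqrt(1045) + m_i)/d_i with (m_0, d_0) = (0, 1). a_0 = floor(sqrt(1045)) = 32, since 32^2 = 1024 <= 1045 < 1089 = 33^2.
Iterate m_{i+1} = d_i*a_i - m_i, d_{i+1} = (1045 - m_{i+1}^2)/d_i, a_{i+1} = floor((a_0 + m_{i+1})/d_{i+1}):
  m_1 = 1*32 - 0 = 32, d_1 = (1045 - 32^2)/1 = 21/1 = 21, a_1 = floor((32 + 32)/21) = 3.
  m_2 = 21*3 - 32 = 31, d_2 = (1045 - 31^2)/21 = 84/21 = 4, a_2 = floor((32 + 31)/4) = 15.
  m_3 = 4*15 - 31 = 29, d_3 = (1045 - 29^2)/4 = 204/4 = 51, a_3 = floor((32 + 29)/51) = 1.
  m_4 = 51*1 - 29 = 22, d_4 = (1045 - 22^2)/51 = 561/51 = 11, a_4 = floor((32 + 22)/11) = 4.
  m_5 = 11*4 - 22 = 22, d_5 = (1045 - 22^2)/11 = 561/11 = 51, a_5 = floor((32 + 22)/51) = 1.
  m_6 = 51*1 - 22 = 29, d_6 = (1045 - 29^2)/51 = 204/51 = 4, a_6 = floor((32 + 29)/4) = 15.
  m_7 = 4*15 - 29 = 31, d_7 = (1045 - 31^2)/4 = 84/4 = 21, a_7 = floor((32 + 31)/21) = 3.
  m_8 = 21*3 - 31 = 32, d_8 = (1045 - 32^2)/21 = 21/21 = 1, a_8 = floor((32 + 32)/1) = 64.
  m_9 = 1*64 - 32 = 32, d_9 = (1045 - 32^2)/1 = 21/1 = 21: (m_9, d_9) = (m_1, d_1) = (32, 21), so from here the quotients repeat a_1, ..., a_8; the period length is 8.
Hence the expansion of sqrt(1045) is a_0 = 32 followed by the repeating block 3, 15, 1, 4, 1, 15, 3, 64 (period 8).

[32; (3, 15, 1, 4, 1, 15, 3, 64)]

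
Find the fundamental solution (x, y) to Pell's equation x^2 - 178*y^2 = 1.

First expand sqrt(178) as a continued fraction. With x_i = (sqrt(178) + m_i)/d_i and (m_0, d_0) = (0, 1): a_0 = floor(sqrt(178)) = 13, since 13^2 = 169 <= 178 < 196 = 14^2.
Iterate m_{i+1} = d_i*a_i - m_i, d_{i+1} = (178 - m_{i+1}^2)/d_i, a_{i+1} = floor((a_0 + m_{i+1})/d_{i+1}):
  m_1 = 1*13 - 0 = 13, d_1 = (178 - 13^2)/1 = 9/1 = 9, a_1 = floor((13 + 13)/9) = 2.
  m_2 = 9*2 - 13 = 5, d_2 = (178 - 5^2)/9 = 153/9 = 17, a_2 = floor((13 + 5)/17) = 1.
  m_3 = 17*1 - 5 = 12, d_3 = (178 - 12^2)/17 = 34/17 = 2, a_3 = floor((13 + 12)/2) = 12.
  m_4 = 2*12 - 12 = 12, d_4 = (178 - 12^2)/2 = 34/2 = 17, a_4 = floor((13 + 12)/17) = 1.
  m_5 = 17*1 - 12 = 5, d_5 = (178 - 5^2)/17 = 153/17 = 9, a_5 = floor((13 + 5)/9) = 2.
  m_6 = 9*2 - 5 = 13, d_6 = (178 - 13^2)/9 = 9/9 = 1, a_6 = floor((13 + 13)/1) = 26.
  m_7 = 1*26 - 13 = 13, d_7 = (178 - 13^2)/1 = 9/1 = 9: (m_7, d_7) = (m_1, d_1) = (13, 9), so from here the quotients repeat a_1, ..., a_6; the period length is 6.
So sqrt(178) = [13; (2, 1, 12, 1, 2, 26)] with period length k = 6.
k is even, so the fundamental solution of x^2 - 178y^2 = 1 is (p_{k-1}, q_{k-1}) = (p_5, q_5); compute convergents through index 5.
Convergents (p_i = a_i*p_{i-1} + p_{i-2}, q_i = a_i*q_{i-1} + q_{i-2} with p_{-2}=0, p_{-1}=1, q_{-2}=1, q_{-1}=0):
  i=0: a_0=13, p_0 = 13*1 + 0 = 13, q_0 = 13*0 + 1 = 1.
  i=1: a_1=2, p_1 = 2*13 + 1 = 27, q_1 = 2*1 + 0 = 2.
  i=2: a_2=1, p_2 = 1*27 + 13 = 40, q_2 = 1*2 + 1 = 3.
  i=3: a_3=12, p_3 = 12*40 + 27 = 507, q_3 = 12*3 + 2 = 38.
  i=4: a_4=1, p_4 = 1*507 + 40 = 547, q_4 = 1*38 + 3 = 41.
  i=5: a_5=2, p_5 = 2*547 + 507 = 1601, q_5 = 2*41 + 38 = 120.
Check: 1601^2 - 178*120^2 = 2563201 - 2563200 = 1, so (x, y) = (1601, 120) solves the equation, and by the theorem it is the least positive solution.

(x, y) = (1601, 120)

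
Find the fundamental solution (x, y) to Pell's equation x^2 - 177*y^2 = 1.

(x, y) = (62423, 4692)

First expand sqrt(177) as a continued fraction. With x_i = (sqrt(177) + m_i)/d_i and (m_0, d_0) = (0, 1): a_0 = floor(sqrt(177)) = 13, since 13^2 = 169 <= 177 < 196 = 14^2.
Iterate m_{i+1} = d_i*a_i - m_i, d_{i+1} = (177 - m_{i+1}^2)/d_i, a_{i+1} = floor((a_0 + m_{i+1})/d_{i+1}):
  m_1 = 1*13 - 0 = 13, d_1 = (177 - 13^2)/1 = 8/1 = 8, a_1 = floor((13 + 13)/8) = 3.
  m_2 = 8*3 - 13 = 11, d_2 = (177 - 11^2)/8 = 56/8 = 7, a_2 = floor((13 + 11)/7) = 3.
  m_3 = 7*3 - 11 = 10, d_3 = (177 - 10^2)/7 = 77/7 = 11, a_3 = floor((13 + 10)/11) = 2.
  m_4 = 11*2 - 10 = 12, d_4 = (177 - 12^2)/11 = 33/11 = 3, a_4 = floor((13 + 12)/3) = 8.
  m_5 = 3*8 - 12 = 12, d_5 = (177 - 12^2)/3 = 33/3 = 11, a_5 = floor((13 + 12)/11) = 2.
  m_6 = 11*2 - 12 = 10, d_6 = (177 - 10^2)/11 = 77/11 = 7, a_6 = floor((13 + 10)/7) = 3.
  m_7 = 7*3 - 10 = 11, d_7 = (177 - 11^2)/7 = 56/7 = 8, a_7 = floor((13 + 11)/8) = 3.
  m_8 = 8*3 - 11 = 13, d_8 = (177 - 13^2)/8 = 8/8 = 1, a_8 = floor((13 + 13)/1) = 26.
  m_9 = 1*26 - 13 = 13, d_9 = (177 - 13^2)/1 = 8/1 = 8: (m_9, d_9) = (m_1, d_1) = (13, 8), so from here the quotients repeat a_1, ..., a_8; the period length is 8.
So sqrt(177) = [13; (3, 3, 2, 8, 2, 3, 3, 26)] with period length k = 8.
k is even, so the fundamental solution of x^2 - 177y^2 = 1 is (p_{k-1}, q_{k-1}) = (p_7, q_7); compute convergents through index 7.
Convergents (p_i = a_i*p_{i-1} + p_{i-2}, q_i = a_i*q_{i-1} + q_{i-2} with p_{-2}=0, p_{-1}=1, q_{-2}=1, q_{-1}=0):
  i=0: a_0=13, p_0 = 13*1 + 0 = 13, q_0 = 13*0 + 1 = 1.
  i=1: a_1=3, p_1 = 3*13 + 1 = 40, q_1 = 3*1 + 0 = 3.
  i=2: a_2=3, p_2 = 3*40 + 13 = 133, q_2 = 3*3 + 1 = 10.
  i=3: a_3=2, p_3 = 2*133 + 40 = 306, q_3 = 2*10 + 3 = 23.
  i=4: a_4=8, p_4 = 8*306 + 133 = 2581, q_4 = 8*23 + 10 = 194.
  i=5: a_5=2, p_5 = 2*2581 + 306 = 5468, q_5 = 2*194 + 23 = 411.
  i=6: a_6=3, p_6 = 3*5468 + 2581 = 18985, q_6 = 3*411 + 194 = 1427.
  i=7: a_7=3, p_7 = 3*18985 + 5468 = 62423, q_7 = 3*1427 + 411 = 4692.
Check: 62423^2 - 177*4692^2 = 3896630929 - 3896630928 = 1, so (x, y) = (62423, 4692) solves the equation, and by the theorem it is the least positive solution.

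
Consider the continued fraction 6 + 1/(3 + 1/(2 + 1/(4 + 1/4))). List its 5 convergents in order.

6/1, 19/3, 44/7, 195/31, 824/131

Using the convergent recurrence p_i = a_i*p_{i-1} + p_{i-2}, q_i = a_i*q_{i-1} + q_{i-2} with p_{-2}=0, p_{-1}=1, q_{-2}=1, q_{-1}=0:
  i=0: a_0=6, p_0 = 6*1 + 0 = 6, q_0 = 6*0 + 1 = 1.
  i=1: a_1=3, p_1 = 3*6 + 1 = 19, q_1 = 3*1 + 0 = 3.
  i=2: a_2=2, p_2 = 2*19 + 6 = 44, q_2 = 2*3 + 1 = 7.
  i=3: a_3=4, p_3 = 4*44 + 19 = 195, q_3 = 4*7 + 3 = 31.
  i=4: a_4=4, p_4 = 4*195 + 44 = 824, q_4 = 4*31 + 7 = 131.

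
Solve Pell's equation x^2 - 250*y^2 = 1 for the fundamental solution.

(x, y) = (39480499, 2496966)

First expand sqrt(250) as a continued fraction. With x_i = (sqrt(250) + m_i)/d_i and (m_0, d_0) = (0, 1): a_0 = floor(sqrt(250)) = 15, since 15^2 = 225 <= 250 < 256 = 16^2.
Iterate m_{i+1} = d_i*a_i - m_i, d_{i+1} = (250 - m_{i+1}^2)/d_i, a_{i+1} = floor((a_0 + m_{i+1})/d_{i+1}):
  m_1 = 1*15 - 0 = 15, d_1 = (250 - 15^2)/1 = 25/1 = 25, a_1 = floor((15 + 15)/25) = 1.
  m_2 = 25*1 - 15 = 10, d_2 = (250 - 10^2)/25 = 150/25 = 6, a_2 = floor((15 + 10)/6) = 4.
  m_3 = 6*4 - 10 = 14, d_3 = (250 - 14^2)/6 = 54/6 = 9, a_3 = floor((15 + 14)/9) = 3.
  m_4 = 9*3 - 14 = 13, d_4 = (250 - 13^2)/9 = 81/9 = 9, a_4 = floor((15 + 13)/9) = 3.
  m_5 = 9*3 - 13 = 14, d_5 = (250 - 14^2)/9 = 54/9 = 6, a_5 = floor((15 + 14)/6) = 4.
  m_6 = 6*4 - 14 = 10, d_6 = (250 - 10^2)/6 = 150/6 = 25, a_6 = floor((15 + 10)/25) = 1.
  m_7 = 25*1 - 10 = 15, d_7 = (250 - 15^2)/25 = 25/25 = 1, a_7 = floor((15 + 15)/1) = 30.
  m_8 = 1*30 - 15 = 15, d_8 = (250 - 15^2)/1 = 25/1 = 25: (m_8, d_8) = (m_1, d_1) = (15, 25), so from here the quotients repeat a_1, ..., a_7; the period length is 7.
So sqrt(250) = [15; (1, 4, 3, 3, 4, 1, 30)] with period length k = 7.
k is odd, so (p_{k-1}, q_{k-1}) only solves x^2 - 250y^2 = -1 and the fundamental solution of x^2 - 250y^2 = 1 is (p_{2k-1}, q_{2k-1}) = (p_13, q_13); compute convergents through index 13, running through the period twice.
Convergents (p_i = a_i*p_{i-1} + p_{i-2}, q_i = a_i*q_{i-1} + q_{i-2} with p_{-2}=0, p_{-1}=1, q_{-2}=1, q_{-1}=0):
  i=0: a_0=15, p_0 = 15*1 + 0 = 15, q_0 = 15*0 + 1 = 1.
  i=1: a_1=1, p_1 = 1*15 + 1 = 16, q_1 = 1*1 + 0 = 1.
  i=2: a_2=4, p_2 = 4*16 + 15 = 79, q_2 = 4*1 + 1 = 5.
  i=3: a_3=3, p_3 = 3*79 + 16 = 253, q_3 = 3*5 + 1 = 16.
  i=4: a_4=3, p_4 = 3*253 + 79 = 838, q_4 = 3*16 + 5 = 53.
  i=5: a_5=4, p_5 = 4*838 + 253 = 3605, q_5 = 4*53 + 16 = 228.
  i=6: a_6=1, p_6 = 1*3605 + 838 = 4443, q_6 = 1*228 + 53 = 281.
  i=7: a_7=30, p_7 = 30*4443 + 3605 = 136895, q_7 = 30*281 + 228 = 8658.
  i=8: a_8=1, p_8 = 1*136895 + 4443 = 141338, q_8 = 1*8658 + 281 = 8939.
  i=9: a_9=4, p_9 = 4*141338 + 136895 = 702247, q_9 = 4*8939 + 8658 = 44414.
  i=10: a_10=3, p_10 = 3*702247 + 141338 = 2248079, q_10 = 3*44414 + 8939 = 142181.
  i=11: a_11=3, p_11 = 3*2248079 + 702247 = 7446484, q_11 = 3*142181 + 44414 = 470957.
  i=12: a_12=4, p_12 = 4*7446484 + 2248079 = 32034015, q_12 = 4*470957 + 142181 = 2026009.
  i=13: a_13=1, p_13 = 1*32034015 + 7446484 = 39480499, q_13 = 1*2026009 + 470957 = 2496966.
Indeed p_6^2 - 250*q_6^2 = 19740249 - 19740250 = -1, not +1.
Check: 39480499^2 - 250*2496966^2 = 1558709801289001 - 1558709801289000 = 1, so (x, y) = (39480499, 2496966) solves the equation, and by the theorem it is the least positive solution.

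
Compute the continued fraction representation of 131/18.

[7; 3, 1, 1, 2]

Run the Euclidean algorithm on 131 and 18; the successive quotients are the partial quotients a_0, a_1, ... (each step inverts the fractional part left over by the previous one):
  131 = 7*18 + 5, so a_0 = 7.
  18 = 3*5 + 3, so a_1 = 3.
  5 = 1*3 + 2, so a_2 = 1.
  3 = 1*2 + 1, so a_3 = 1.
  2 = 2*1 + 0, so a_4 = 2.
The remainder reaches 0 after 5 divisions, so the expansion has 5 partial quotients, read off in order.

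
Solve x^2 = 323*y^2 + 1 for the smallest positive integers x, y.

First expand sqrt(323) as a continued fraction. With x_i = (sqrt(323) + m_i)/d_i and (m_0, d_0) = (0, 1): a_0 = floor(sqrt(323)) = 17, since 17^2 = 289 <= 323 < 324 = 18^2.
Iterate m_{i+1} = d_i*a_i - m_i, d_{i+1} = (323 - m_{i+1}^2)/d_i, a_{i+1} = floor((a_0 + m_{i+1})/d_{i+1}):
  m_1 = 1*17 - 0 = 17, d_1 = (323 - 17^2)/1 = 34/1 = 34, a_1 = floor((17 + 17)/34) = 1.
  m_2 = 34*1 - 17 = 17, d_2 = (323 - 17^2)/34 = 34/34 = 1, a_2 = floor((17 + 17)/1) = 34.
  m_3 = 1*34 - 17 = 17, d_3 = (323 - 17^2)/1 = 34/1 = 34: (m_3, d_3) = (m_1, d_1) = (17, 34), so from here the quotients repeat a_1, a_2; the period length is 2.
So sqrt(323) = [17; (1, 34)] with period length k = 2.
k is even, so the fundamental solution of x^2 - 323y^2 = 1 is (p_{k-1}, q_{k-1}) = (p_1, q_1); compute convergents through index 1.
Convergents (p_i = a_i*p_{i-1} + p_{i-2}, q_i = a_i*q_{i-1} + q_{i-2} with p_{-2}=0, p_{-1}=1, q_{-2}=1, q_{-1}=0):
  i=0: a_0=17, p_0 = 17*1 + 0 = 17, q_0 = 17*0 + 1 = 1.
  i=1: a_1=1, p_1 = 1*17 + 1 = 18, q_1 = 1*1 + 0 = 1.
Check: 18^2 - 323*1^2 = 324 - 323 = 1, so (x, y) = (18, 1) solves the equation, and by the theorem it is the least positive solution.

(x, y) = (18, 1)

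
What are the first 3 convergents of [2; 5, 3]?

2/1, 11/5, 35/16

Using the convergent recurrence p_i = a_i*p_{i-1} + p_{i-2}, q_i = a_i*q_{i-1} + q_{i-2} with p_{-2}=0, p_{-1}=1, q_{-2}=1, q_{-1}=0:
  i=0: a_0=2, p_0 = 2*1 + 0 = 2, q_0 = 2*0 + 1 = 1.
  i=1: a_1=5, p_1 = 5*2 + 1 = 11, q_1 = 5*1 + 0 = 5.
  i=2: a_2=3, p_2 = 3*11 + 2 = 35, q_2 = 3*5 + 1 = 16.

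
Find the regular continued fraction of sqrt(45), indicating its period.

Write x_i = (sqrt(45) + m_i)/d_i with (m_0, d_0) = (0, 1). a_0 = floor(sqrt(45)) = 6, since 6^2 = 36 <= 45 < 49 = 7^2.
Iterate m_{i+1} = d_i*a_i - m_i, d_{i+1} = (45 - m_{i+1}^2)/d_i, a_{i+1} = floor((a_0 + m_{i+1})/d_{i+1}):
  m_1 = 1*6 - 0 = 6, d_1 = (45 - 6^2)/1 = 9/1 = 9, a_1 = floor((6 + 6)/9) = 1.
  m_2 = 9*1 - 6 = 3, d_2 = (45 - 3^2)/9 = 36/9 = 4, a_2 = floor((6 + 3)/4) = 2.
  m_3 = 4*2 - 3 = 5, d_3 = (45 - 5^2)/4 = 20/4 = 5, a_3 = floor((6 + 5)/5) = 2.
  m_4 = 5*2 - 5 = 5, d_4 = (45 - 5^2)/5 = 20/5 = 4, a_4 = floor((6 + 5)/4) = 2.
  m_5 = 4*2 - 5 = 3, d_5 = (45 - 3^2)/4 = 36/4 = 9, a_5 = floor((6 + 3)/9) = 1.
  m_6 = 9*1 - 3 = 6, d_6 = (45 - 6^2)/9 = 9/9 = 1, a_6 = floor((6 + 6)/1) = 12.
  m_7 = 1*12 - 6 = 6, d_7 = (45 - 6^2)/1 = 9/1 = 9: (m_7, d_7) = (m_1, d_1) = (6, 9), so from here the quotients repeat a_1, ..., a_6; the period length is 6.
Hence the expansion of sqrt(45) is a_0 = 6 followed by the repeating block 1, 2, 2, 2, 1, 12 (period 6).

[6; (1, 2, 2, 2, 1, 12)]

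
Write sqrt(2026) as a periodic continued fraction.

[45; (90)]

Write x_i = (sqrt(2026) + m_i)/d_i with (m_0, d_0) = (0, 1). a_0 = floor(sqrt(2026)) = 45, since 45^2 = 2025 <= 2026 < 2116 = 46^2.
Iterate m_{i+1} = d_i*a_i - m_i, d_{i+1} = (2026 - m_{i+1}^2)/d_i, a_{i+1} = floor((a_0 + m_{i+1})/d_{i+1}):
  m_1 = 1*45 - 0 = 45, d_1 = (2026 - 45^2)/1 = 1/1 = 1, a_1 = floor((45 + 45)/1) = 90.
  m_2 = 1*90 - 45 = 45, d_2 = (2026 - 45^2)/1 = 1/1 = 1: (m_2, d_2) = (m_1, d_1) = (45, 1), so from here the quotient a_1 repeats; the period length is 1.
Hence the expansion of sqrt(2026) is a_0 = 45 followed by the repeating block 90 (period 1).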